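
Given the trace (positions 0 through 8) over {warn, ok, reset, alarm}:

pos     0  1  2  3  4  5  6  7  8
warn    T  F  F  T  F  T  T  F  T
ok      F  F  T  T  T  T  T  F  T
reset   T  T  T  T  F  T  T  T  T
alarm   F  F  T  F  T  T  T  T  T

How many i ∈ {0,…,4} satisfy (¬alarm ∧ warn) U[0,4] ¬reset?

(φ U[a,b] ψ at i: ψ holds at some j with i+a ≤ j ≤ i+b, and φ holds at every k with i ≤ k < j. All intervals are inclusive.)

Evaluate at each i in [0,4]:
  i=0: ✗ (lhs fails at k=1 before rhs at j=4)
  i=1: ✗ (lhs fails at k=1 before rhs at j=4)
  i=2: ✗ (lhs fails at k=2 before rhs at j=4)
  i=3: ✓ (rhs at j=4; lhs holds on [3,3])
  i=4: ✓ (rhs at j=4)
Positions where it holds: {3, 4} → 2.

2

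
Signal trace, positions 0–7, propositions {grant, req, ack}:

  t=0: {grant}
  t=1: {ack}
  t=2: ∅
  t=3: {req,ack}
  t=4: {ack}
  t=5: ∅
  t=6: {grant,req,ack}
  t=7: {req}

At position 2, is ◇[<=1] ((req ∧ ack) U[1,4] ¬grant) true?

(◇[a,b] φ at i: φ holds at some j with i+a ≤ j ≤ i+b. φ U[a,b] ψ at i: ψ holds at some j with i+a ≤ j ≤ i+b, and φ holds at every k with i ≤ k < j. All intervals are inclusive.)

Yes

Check ((req ∧ ack) U[1,4] ¬grant) at each j in [2,3]:
  j=2: fails
  j=3: holds
Found at j=3 → formula holds.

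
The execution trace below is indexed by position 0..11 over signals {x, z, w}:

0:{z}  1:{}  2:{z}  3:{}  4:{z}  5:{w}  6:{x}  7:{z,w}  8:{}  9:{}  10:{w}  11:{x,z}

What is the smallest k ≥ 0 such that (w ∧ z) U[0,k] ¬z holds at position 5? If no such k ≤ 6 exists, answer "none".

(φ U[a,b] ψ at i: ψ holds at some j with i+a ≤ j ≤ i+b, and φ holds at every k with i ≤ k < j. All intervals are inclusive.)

Need earliest j ≥ 5 with ¬z, and (w ∧ z) at every k in [5,j-1].
  j=5: rhs holds (empty prefix). k = 0.

0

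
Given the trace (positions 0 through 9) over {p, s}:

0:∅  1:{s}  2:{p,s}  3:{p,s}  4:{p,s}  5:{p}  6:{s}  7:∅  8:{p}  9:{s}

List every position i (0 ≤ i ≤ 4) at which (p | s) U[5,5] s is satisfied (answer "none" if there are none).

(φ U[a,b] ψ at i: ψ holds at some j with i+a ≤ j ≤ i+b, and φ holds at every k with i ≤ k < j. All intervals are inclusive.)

Evaluate at each i in [0,4]:
  i=0: ✗ (no rhs in [5,5])
  i=1: ✓ (rhs at j=6; lhs holds on [1,5])
  i=2: ✗ (no rhs in [7,7])
  i=3: ✗ (no rhs in [8,8])
  i=4: ✗ (lhs fails at k=7 before rhs at j=9)

1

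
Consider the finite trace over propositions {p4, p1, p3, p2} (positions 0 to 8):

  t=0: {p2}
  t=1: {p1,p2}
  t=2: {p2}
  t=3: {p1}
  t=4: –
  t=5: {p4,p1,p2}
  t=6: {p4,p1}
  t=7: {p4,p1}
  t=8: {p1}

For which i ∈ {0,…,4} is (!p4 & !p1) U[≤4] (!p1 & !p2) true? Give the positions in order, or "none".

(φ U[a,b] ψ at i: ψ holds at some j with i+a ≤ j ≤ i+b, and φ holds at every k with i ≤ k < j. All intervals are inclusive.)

Evaluate at each i in [0,4]:
  i=0: ✗ (lhs fails at k=1 before rhs at j=4)
  i=1: ✗ (lhs fails at k=1 before rhs at j=4)
  i=2: ✗ (lhs fails at k=3 before rhs at j=4)
  i=3: ✗ (lhs fails at k=3 before rhs at j=4)
  i=4: ✓ (rhs at j=4)

4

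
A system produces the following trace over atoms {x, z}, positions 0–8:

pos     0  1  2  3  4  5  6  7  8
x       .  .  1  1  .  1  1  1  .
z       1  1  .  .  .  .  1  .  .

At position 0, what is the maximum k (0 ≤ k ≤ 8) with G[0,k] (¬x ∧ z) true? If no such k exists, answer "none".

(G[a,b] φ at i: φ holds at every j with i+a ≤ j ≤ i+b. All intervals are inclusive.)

1

(¬x ∧ z) must hold from j=0 onward; find where it first fails.
  j=0: holds
  j=1: holds
  j=2: fails
Holds on [0,1], so largest k = 1.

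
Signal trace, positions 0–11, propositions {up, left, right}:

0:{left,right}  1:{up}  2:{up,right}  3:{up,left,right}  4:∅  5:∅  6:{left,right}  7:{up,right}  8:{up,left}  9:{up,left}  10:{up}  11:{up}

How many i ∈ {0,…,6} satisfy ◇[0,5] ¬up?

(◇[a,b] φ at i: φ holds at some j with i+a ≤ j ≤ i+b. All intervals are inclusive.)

7

Evaluate at each i in [0,6]:
  i=0: ✓ (witness j=0)
  i=1: ✓ (witness j=4)
  i=2: ✓ (witness j=4)
  i=3: ✓ (witness j=4)
  i=4: ✓ (witness j=4)
  i=5: ✓ (witness j=5)
  i=6: ✓ (witness j=6)
Positions where it holds: {0, 1, 2, 3, 4, 5, 6} → 7.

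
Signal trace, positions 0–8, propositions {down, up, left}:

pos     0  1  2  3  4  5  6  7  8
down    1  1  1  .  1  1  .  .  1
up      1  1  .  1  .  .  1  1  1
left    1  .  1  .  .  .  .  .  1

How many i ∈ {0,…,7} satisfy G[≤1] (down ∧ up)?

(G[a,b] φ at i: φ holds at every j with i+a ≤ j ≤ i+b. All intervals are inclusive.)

1

Evaluate at each i in [0,7]:
  i=0: ✓ (all of [0,1])
  i=1: ✗ (fails at j=2)
  i=2: ✗ (fails at j=2)
  i=3: ✗ (fails at j=3)
  i=4: ✗ (fails at j=4)
  i=5: ✗ (fails at j=5)
  i=6: ✗ (fails at j=6)
  i=7: ✗ (fails at j=7)
Positions where it holds: {0} → 1.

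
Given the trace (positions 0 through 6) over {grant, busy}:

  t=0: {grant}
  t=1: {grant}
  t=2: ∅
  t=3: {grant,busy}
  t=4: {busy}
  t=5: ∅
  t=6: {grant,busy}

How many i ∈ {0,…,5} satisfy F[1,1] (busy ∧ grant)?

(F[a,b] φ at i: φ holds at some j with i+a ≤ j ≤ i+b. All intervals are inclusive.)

Evaluate at each i in [0,5]:
  i=0: ✗ (none in [1,1])
  i=1: ✗ (none in [2,2])
  i=2: ✓ (witness j=3)
  i=3: ✗ (none in [4,4])
  i=4: ✗ (none in [5,5])
  i=5: ✓ (witness j=6)
Positions where it holds: {2, 5} → 2.

2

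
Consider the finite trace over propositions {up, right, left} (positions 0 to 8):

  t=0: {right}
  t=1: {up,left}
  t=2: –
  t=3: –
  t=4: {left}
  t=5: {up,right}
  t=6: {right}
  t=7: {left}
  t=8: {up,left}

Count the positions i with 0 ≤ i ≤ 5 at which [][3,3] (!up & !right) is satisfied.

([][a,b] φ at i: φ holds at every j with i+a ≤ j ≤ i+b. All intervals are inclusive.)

Evaluate at each i in [0,5]:
  i=0: ✓ (all of [3,3])
  i=1: ✓ (all of [4,4])
  i=2: ✗ (fails at j=5)
  i=3: ✗ (fails at j=6)
  i=4: ✓ (all of [7,7])
  i=5: ✗ (fails at j=8)
Positions where it holds: {0, 1, 4} → 3.

3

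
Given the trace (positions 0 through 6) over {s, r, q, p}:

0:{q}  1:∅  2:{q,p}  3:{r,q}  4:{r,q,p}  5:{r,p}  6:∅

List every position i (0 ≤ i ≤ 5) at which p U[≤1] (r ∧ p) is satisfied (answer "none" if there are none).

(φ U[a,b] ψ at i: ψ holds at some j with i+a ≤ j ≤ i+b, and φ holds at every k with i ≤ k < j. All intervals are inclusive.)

4, 5

Evaluate at each i in [0,5]:
  i=0: ✗ (no rhs in [0,1])
  i=1: ✗ (no rhs in [1,2])
  i=2: ✗ (no rhs in [2,3])
  i=3: ✗ (lhs fails at k=3 before rhs at j=4)
  i=4: ✓ (rhs at j=4)
  i=5: ✓ (rhs at j=5)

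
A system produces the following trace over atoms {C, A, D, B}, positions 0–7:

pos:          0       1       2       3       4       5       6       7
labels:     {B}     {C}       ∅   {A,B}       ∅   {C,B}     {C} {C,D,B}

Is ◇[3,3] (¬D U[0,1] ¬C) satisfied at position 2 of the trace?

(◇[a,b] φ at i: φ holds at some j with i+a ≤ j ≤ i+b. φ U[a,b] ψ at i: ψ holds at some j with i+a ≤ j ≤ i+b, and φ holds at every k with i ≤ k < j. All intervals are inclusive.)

Does not hold

Check (¬D U[0,1] ¬C) at each j in [5,5]:
  j=5: fails
No position in the window satisfies it → formula fails.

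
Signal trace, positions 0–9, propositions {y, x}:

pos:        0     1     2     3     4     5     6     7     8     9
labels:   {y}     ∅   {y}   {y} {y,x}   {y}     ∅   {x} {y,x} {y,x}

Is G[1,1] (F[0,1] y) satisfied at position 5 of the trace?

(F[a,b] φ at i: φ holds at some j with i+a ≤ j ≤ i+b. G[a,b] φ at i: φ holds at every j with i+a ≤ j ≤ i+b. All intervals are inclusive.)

Check F[0,1] y at every j in [6,6]:
  j=6: fails (none in [6,7])
Fails at j=6 → formula fails.

No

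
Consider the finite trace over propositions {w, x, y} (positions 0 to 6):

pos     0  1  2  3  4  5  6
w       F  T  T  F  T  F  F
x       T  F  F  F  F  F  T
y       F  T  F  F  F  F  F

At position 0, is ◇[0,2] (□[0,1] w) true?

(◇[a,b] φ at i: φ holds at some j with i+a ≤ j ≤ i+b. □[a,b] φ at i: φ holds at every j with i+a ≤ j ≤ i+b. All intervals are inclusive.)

Check □[0,1] w at each j in [0,2]:
  j=0: fails at 0
  j=1: holds on [1,2]
  j=2: fails at 3
Found at j=1 → formula holds.

Yes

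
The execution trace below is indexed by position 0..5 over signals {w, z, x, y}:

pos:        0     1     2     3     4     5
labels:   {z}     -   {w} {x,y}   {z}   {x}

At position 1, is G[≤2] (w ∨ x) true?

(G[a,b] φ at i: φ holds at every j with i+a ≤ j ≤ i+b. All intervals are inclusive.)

Check (w ∨ x) at every j in [1,3]:
  j=1: false
  j=2: true
  j=3: true
Fails at j=1 → formula fails.

Does not hold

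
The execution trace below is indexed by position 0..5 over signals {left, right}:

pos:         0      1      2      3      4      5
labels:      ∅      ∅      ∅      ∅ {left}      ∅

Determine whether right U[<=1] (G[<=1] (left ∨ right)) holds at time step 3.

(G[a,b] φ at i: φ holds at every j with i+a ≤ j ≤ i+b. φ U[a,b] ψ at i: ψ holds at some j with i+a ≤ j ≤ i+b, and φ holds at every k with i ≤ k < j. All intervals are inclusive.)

No

Need some j in [3,4] with G[<=1] (left ∨ right), and right at every k in [3,j-1].
  j=3: G[<=1] (left ∨ right) — fails at 3.
  j=4: G[<=1] (left ∨ right) — fails at 5.
No j in the window works → until fails.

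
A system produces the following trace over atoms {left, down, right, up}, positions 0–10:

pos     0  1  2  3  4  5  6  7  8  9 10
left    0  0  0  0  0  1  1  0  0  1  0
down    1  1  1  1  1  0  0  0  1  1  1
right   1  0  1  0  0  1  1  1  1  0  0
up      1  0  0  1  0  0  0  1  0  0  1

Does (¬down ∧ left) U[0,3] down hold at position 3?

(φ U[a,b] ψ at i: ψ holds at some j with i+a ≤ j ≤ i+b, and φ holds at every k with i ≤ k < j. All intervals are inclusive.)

True

Need some j in [3,6] with down, and (¬down ∧ left) at every k in [3,j-1].
  j=3: down holds; no prefix to check → satisfied.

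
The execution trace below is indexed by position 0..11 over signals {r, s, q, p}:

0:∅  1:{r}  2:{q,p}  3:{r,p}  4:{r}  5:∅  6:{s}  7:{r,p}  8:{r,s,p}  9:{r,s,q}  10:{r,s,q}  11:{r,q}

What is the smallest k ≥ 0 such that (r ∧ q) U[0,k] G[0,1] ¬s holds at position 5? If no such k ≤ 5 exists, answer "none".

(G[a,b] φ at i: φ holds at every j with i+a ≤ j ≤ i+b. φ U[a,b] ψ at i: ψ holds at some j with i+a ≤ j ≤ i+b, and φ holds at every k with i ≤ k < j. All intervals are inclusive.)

none

Need earliest j ≥ 5 with G[0,1] ¬s, and (r ∧ q) at every k in [5,j-1].
  j=5: rhs fails.
  j=6: rhs fails.
  j=7: rhs fails.
  j=8: rhs fails.
  j=9: rhs fails.
  j=10: rhs fails.
No witness within the range → none.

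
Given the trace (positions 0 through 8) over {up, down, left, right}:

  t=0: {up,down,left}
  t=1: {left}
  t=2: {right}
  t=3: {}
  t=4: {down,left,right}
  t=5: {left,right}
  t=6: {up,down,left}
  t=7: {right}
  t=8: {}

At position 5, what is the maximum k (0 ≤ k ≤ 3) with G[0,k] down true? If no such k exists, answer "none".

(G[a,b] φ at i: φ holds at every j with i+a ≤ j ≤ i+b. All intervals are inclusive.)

down must hold from j=5 onward; find where it first fails.
  j=5: fails → no k works.

none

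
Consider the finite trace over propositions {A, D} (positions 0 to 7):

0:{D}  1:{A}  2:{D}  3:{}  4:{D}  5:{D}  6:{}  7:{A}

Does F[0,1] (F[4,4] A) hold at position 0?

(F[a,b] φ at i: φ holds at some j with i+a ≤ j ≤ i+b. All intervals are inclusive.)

Check F[4,4] A at each j in [0,1]:
  j=0: fails (none in [4,4])
  j=1: fails (none in [5,5])
No position in the window satisfies it → formula fails.

No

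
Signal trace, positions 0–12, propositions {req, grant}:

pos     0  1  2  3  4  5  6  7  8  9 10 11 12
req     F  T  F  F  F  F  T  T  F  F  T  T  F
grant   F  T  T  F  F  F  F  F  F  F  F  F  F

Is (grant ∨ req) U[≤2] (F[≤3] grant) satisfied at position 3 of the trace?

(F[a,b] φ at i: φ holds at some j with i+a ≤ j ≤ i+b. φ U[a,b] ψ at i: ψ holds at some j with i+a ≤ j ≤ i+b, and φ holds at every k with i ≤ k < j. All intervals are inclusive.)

Need some j in [3,5] with F[≤3] grant, and (grant ∨ req) at every k in [3,j-1].
  j=3: F[≤3] grant — fails (none in [3,6]).
  j=4: F[≤3] grant — fails (none in [4,7]).
  j=5: F[≤3] grant — fails (none in [5,8]).
No j in the window works → until fails.

False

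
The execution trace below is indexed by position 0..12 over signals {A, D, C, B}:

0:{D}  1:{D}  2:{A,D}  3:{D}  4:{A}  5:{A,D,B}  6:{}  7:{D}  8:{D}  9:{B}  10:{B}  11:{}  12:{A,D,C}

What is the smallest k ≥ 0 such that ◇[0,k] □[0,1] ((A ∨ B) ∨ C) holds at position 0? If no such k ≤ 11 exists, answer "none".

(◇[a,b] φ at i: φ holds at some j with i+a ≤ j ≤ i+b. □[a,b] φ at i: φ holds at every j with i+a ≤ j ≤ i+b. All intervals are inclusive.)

4

Scan j = 0,1,… for □[0,1] ((A ∨ B) ∨ C):
  j=0: fails
  j=1: fails
  j=2: fails
  j=3: fails
  j=4: holds
First hit at j=4, so smallest k = 4-0 = 4.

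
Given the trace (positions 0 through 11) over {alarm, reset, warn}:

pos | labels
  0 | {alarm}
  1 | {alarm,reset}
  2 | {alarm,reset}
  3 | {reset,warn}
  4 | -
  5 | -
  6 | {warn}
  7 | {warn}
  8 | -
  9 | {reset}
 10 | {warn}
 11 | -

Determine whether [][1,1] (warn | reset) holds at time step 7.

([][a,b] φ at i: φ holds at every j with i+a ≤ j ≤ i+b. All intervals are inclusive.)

Check (warn | reset) at every j in [8,8]:
  j=8: false
Fails at j=8 → formula fails.

False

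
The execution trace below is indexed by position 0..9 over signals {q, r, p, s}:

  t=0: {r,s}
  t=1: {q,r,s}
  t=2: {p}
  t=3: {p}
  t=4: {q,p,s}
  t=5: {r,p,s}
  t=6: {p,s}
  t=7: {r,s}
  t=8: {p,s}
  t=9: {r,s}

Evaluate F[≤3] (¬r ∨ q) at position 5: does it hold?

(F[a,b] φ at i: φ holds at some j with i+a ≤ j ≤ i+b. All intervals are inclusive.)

Check (¬r ∨ q) at each j in [5,8]:
  j=5: false
  j=6: true
  j=7: false
  j=8: true
Found at j=6 → formula holds.

Yes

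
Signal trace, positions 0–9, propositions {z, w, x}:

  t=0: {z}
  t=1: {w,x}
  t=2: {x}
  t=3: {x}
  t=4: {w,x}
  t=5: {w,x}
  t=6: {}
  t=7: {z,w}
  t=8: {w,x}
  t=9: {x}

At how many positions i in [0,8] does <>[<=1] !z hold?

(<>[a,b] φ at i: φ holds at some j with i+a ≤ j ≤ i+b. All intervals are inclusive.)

9

Evaluate at each i in [0,8]:
  i=0: ✓ (witness j=1)
  i=1: ✓ (witness j=1)
  i=2: ✓ (witness j=2)
  i=3: ✓ (witness j=3)
  i=4: ✓ (witness j=4)
  i=5: ✓ (witness j=5)
  i=6: ✓ (witness j=6)
  i=7: ✓ (witness j=8)
  i=8: ✓ (witness j=8)
Positions where it holds: {0, 1, 2, 3, 4, 5, 6, 7, 8} → 9.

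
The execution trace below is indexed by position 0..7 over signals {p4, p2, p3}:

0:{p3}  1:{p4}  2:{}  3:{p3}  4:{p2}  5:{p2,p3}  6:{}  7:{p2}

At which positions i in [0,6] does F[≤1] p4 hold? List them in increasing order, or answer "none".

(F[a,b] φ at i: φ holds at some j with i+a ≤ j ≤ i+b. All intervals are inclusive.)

Evaluate at each i in [0,6]:
  i=0: ✓ (witness j=1)
  i=1: ✓ (witness j=1)
  i=2: ✗ (none in [2,3])
  i=3: ✗ (none in [3,4])
  i=4: ✗ (none in [4,5])
  i=5: ✗ (none in [5,6])
  i=6: ✗ (none in [6,7])

0, 1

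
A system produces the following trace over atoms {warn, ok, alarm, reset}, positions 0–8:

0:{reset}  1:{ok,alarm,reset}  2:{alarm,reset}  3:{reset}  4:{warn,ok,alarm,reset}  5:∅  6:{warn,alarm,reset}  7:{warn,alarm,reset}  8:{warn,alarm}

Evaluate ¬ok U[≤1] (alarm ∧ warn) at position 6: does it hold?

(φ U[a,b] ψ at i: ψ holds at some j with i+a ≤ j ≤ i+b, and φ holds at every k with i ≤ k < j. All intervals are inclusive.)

Need some j in [6,7] with (alarm ∧ warn), and ¬ok at every k in [6,j-1].
  j=6: (alarm ∧ warn) holds; no prefix to check → satisfied.

True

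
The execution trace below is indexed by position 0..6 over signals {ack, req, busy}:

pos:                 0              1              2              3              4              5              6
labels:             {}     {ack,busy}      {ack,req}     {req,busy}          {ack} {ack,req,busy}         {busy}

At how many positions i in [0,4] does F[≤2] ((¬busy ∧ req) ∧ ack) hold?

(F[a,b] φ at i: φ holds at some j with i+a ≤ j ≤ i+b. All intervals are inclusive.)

Evaluate at each i in [0,4]:
  i=0: ✓ (witness j=2)
  i=1: ✓ (witness j=2)
  i=2: ✓ (witness j=2)
  i=3: ✗ (none in [3,5])
  i=4: ✗ (none in [4,6])
Positions where it holds: {0, 1, 2} → 3.

3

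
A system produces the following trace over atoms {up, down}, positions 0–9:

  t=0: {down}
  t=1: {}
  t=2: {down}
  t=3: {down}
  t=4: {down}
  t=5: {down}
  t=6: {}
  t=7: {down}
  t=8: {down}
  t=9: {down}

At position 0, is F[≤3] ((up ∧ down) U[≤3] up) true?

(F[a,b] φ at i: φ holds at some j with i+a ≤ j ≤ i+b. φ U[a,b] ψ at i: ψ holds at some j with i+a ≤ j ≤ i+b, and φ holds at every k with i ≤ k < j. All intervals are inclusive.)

Check ((up ∧ down) U[≤3] up) at each j in [0,3]:
  j=0: fails
  j=1: fails
  j=2: fails
  j=3: fails
No position in the window satisfies it → formula fails.

Does not hold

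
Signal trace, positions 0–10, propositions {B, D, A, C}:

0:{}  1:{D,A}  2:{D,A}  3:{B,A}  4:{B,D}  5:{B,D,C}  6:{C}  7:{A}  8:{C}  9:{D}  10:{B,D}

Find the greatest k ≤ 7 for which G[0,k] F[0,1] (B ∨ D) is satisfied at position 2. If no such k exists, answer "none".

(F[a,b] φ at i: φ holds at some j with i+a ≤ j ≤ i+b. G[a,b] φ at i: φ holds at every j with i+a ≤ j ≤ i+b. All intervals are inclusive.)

3

F[0,1] (B ∨ D) must hold from j=2 onward; find where it first fails.
  j=2: holds
  j=3: holds
  j=4: holds
  j=5: holds
  j=6: fails
Holds on [2,5], so largest k = 3.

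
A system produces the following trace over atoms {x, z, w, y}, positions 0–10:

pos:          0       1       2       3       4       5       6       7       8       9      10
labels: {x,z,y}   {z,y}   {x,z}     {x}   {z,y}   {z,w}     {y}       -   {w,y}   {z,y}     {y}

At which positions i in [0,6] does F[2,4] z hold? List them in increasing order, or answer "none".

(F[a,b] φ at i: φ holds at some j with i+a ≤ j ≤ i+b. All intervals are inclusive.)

0, 1, 2, 3, 5, 6

Evaluate at each i in [0,6]:
  i=0: ✓ (witness j=2)
  i=1: ✓ (witness j=4)
  i=2: ✓ (witness j=4)
  i=3: ✓ (witness j=5)
  i=4: ✗ (none in [6,8])
  i=5: ✓ (witness j=9)
  i=6: ✓ (witness j=9)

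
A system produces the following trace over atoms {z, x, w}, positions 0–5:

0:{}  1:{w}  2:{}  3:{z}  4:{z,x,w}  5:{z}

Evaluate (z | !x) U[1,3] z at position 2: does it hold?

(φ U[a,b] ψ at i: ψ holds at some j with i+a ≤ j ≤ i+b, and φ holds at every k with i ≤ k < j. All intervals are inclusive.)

Need some j in [3,5] with z, and (z | !x) at every k in [2,j-1].
  j=3: z holds; (z | !x) holds at every k in [2,2] → satisfied.

Yes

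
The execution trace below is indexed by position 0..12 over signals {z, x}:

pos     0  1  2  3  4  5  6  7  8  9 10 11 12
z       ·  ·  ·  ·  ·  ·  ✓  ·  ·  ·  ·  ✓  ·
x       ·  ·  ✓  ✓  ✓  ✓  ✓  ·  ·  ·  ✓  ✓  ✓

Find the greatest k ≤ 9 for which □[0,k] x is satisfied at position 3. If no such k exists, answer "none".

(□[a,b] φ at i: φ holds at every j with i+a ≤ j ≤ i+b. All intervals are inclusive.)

3

x must hold from j=3 onward; find where it first fails.
  j=3: holds
  j=4: holds
  j=5: holds
  j=6: holds
  j=7: fails
Holds on [3,6], so largest k = 3.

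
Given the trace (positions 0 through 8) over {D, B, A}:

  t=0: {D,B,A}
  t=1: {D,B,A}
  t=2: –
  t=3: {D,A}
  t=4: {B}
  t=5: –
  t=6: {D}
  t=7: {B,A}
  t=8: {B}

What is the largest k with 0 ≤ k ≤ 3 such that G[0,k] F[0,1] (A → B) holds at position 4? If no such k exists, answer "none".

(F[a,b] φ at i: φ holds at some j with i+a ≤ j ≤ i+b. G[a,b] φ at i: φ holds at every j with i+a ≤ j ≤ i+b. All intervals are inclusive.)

3

F[0,1] (A → B) must hold from j=4 onward; find where it first fails.
  j=4: holds
  j=5: holds
  j=6: holds
  j=7: holds
Holds through j=7; largest k = 3.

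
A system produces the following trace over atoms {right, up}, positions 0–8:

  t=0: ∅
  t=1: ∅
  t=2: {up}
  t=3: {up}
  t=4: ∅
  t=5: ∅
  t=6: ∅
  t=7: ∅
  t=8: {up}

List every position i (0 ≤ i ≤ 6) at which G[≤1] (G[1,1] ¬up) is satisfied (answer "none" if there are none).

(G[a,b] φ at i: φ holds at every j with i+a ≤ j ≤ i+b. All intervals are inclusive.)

3, 4, 5

Evaluate at each i in [0,6]:
  i=0: ✗ (fails at j=1)
  i=1: ✗ (fails at j=1)
  i=2: ✗ (fails at j=2)
  i=3: ✓ (all of [3,4])
  i=4: ✓ (all of [4,5])
  i=5: ✓ (all of [5,6])
  i=6: ✗ (fails at j=7)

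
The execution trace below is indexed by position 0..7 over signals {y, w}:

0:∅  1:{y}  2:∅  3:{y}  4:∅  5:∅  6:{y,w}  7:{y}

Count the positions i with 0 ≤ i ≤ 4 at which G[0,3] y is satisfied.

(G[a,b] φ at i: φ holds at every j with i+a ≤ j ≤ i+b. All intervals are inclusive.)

0

Evaluate at each i in [0,4]:
  i=0: ✗ (fails at j=0)
  i=1: ✗ (fails at j=2)
  i=2: ✗ (fails at j=2)
  i=3: ✗ (fails at j=4)
  i=4: ✗ (fails at j=4)
Positions where it holds: {} → 0.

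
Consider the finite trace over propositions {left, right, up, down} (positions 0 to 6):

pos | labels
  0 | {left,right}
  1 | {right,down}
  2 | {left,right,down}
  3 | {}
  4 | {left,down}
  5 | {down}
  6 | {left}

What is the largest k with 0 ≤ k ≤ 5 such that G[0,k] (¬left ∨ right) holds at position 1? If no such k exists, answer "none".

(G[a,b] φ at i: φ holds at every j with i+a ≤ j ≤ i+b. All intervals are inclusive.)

(¬left ∨ right) must hold from j=1 onward; find where it first fails.
  j=1: holds
  j=2: holds
  j=3: holds
  j=4: fails
Holds on [1,3], so largest k = 2.

2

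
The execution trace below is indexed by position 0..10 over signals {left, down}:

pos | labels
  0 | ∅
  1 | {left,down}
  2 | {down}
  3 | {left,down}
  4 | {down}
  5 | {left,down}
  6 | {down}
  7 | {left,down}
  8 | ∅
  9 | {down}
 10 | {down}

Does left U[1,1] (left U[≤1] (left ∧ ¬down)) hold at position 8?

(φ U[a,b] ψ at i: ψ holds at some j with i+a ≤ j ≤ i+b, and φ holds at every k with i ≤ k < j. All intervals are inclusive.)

Need some j in [9,9] with (left U[≤1] (left ∧ ¬down)), and left at every k in [8,j-1].
  j=9: (left U[≤1] (left ∧ ¬down)) — fails.
No j in the window works → until fails.

False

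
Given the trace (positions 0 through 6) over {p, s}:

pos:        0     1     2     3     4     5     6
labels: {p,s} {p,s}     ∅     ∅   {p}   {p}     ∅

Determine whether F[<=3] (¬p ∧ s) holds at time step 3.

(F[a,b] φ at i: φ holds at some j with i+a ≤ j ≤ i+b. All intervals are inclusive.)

Check (¬p ∧ s) at each j in [3,6]:
  j=3: false
  j=4: false
  j=5: false
  j=6: false
No position in the window satisfies it → formula fails.

False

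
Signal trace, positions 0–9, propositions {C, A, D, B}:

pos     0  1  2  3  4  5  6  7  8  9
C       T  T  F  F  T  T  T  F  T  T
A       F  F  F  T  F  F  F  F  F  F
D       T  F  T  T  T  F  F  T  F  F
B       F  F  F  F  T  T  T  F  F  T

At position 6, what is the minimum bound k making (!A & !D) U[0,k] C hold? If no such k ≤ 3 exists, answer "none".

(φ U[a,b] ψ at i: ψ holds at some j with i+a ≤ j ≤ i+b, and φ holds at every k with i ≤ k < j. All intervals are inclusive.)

Need earliest j ≥ 6 with C, and (!A & !D) at every k in [6,j-1].
  j=6: rhs holds (empty prefix). k = 0.

0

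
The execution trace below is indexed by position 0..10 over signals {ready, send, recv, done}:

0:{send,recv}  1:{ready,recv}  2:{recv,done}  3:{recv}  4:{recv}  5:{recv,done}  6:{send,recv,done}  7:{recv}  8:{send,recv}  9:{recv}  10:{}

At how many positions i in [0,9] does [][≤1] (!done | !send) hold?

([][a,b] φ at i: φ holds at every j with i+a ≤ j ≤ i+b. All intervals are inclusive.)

Evaluate at each i in [0,9]:
  i=0: ✓ (all of [0,1])
  i=1: ✓ (all of [1,2])
  i=2: ✓ (all of [2,3])
  i=3: ✓ (all of [3,4])
  i=4: ✓ (all of [4,5])
  i=5: ✗ (fails at j=6)
  i=6: ✗ (fails at j=6)
  i=7: ✓ (all of [7,8])
  i=8: ✓ (all of [8,9])
  i=9: ✓ (all of [9,10])
Positions where it holds: {0, 1, 2, 3, 4, 7, 8, 9} → 8.

8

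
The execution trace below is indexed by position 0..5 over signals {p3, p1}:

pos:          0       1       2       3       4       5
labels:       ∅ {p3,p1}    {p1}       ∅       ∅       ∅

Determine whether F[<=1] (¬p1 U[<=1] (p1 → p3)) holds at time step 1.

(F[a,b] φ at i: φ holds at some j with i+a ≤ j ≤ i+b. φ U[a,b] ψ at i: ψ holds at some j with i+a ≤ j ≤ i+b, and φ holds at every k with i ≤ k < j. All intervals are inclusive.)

Check (¬p1 U[<=1] (p1 → p3)) at each j in [1,2]:
  j=1: holds
  j=2: fails
Found at j=1 → formula holds.

Holds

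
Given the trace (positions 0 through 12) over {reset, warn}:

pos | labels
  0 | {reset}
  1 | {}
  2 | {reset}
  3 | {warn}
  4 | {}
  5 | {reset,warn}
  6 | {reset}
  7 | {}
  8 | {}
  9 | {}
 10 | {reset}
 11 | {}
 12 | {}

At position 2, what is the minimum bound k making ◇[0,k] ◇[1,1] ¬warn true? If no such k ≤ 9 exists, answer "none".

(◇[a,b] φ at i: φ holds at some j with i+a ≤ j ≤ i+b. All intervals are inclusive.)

Scan j = 2,3,… for ◇[1,1] ¬warn:
  j=2: fails
  j=3: holds
First hit at j=3, so smallest k = 3-2 = 1.

1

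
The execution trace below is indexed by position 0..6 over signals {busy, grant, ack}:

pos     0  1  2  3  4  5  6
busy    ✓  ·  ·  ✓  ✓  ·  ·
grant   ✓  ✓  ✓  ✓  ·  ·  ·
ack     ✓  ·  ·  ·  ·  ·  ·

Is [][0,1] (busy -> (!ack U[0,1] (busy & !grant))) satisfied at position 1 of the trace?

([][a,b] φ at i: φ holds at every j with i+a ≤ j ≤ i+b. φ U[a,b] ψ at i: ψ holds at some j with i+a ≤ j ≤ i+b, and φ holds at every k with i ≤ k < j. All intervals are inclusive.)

Check (busy -> (!ack U[0,1] (busy & !grant))) at every j in [1,2]:
  j=1: antecedent false → ✓
  j=2: antecedent false → ✓
All positions satisfy it → formula holds.

Yes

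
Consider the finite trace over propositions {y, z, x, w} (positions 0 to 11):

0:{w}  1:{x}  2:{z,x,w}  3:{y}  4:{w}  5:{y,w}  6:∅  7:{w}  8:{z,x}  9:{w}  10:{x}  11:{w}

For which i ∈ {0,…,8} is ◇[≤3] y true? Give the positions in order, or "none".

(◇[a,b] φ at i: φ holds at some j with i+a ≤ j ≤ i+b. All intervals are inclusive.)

0, 1, 2, 3, 4, 5

Evaluate at each i in [0,8]:
  i=0: ✓ (witness j=3)
  i=1: ✓ (witness j=3)
  i=2: ✓ (witness j=3)
  i=3: ✓ (witness j=3)
  i=4: ✓ (witness j=5)
  i=5: ✓ (witness j=5)
  i=6: ✗ (none in [6,9])
  i=7: ✗ (none in [7,10])
  i=8: ✗ (none in [8,11])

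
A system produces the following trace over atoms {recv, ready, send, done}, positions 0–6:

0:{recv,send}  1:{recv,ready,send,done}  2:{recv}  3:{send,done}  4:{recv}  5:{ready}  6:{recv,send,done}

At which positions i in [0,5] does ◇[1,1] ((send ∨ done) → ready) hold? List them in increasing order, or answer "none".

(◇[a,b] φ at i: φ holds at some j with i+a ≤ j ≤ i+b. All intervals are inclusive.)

Evaluate at each i in [0,5]:
  i=0: ✓ (witness j=1)
  i=1: ✓ (witness j=2)
  i=2: ✗ (none in [3,3])
  i=3: ✓ (witness j=4)
  i=4: ✓ (witness j=5)
  i=5: ✗ (none in [6,6])

0, 1, 3, 4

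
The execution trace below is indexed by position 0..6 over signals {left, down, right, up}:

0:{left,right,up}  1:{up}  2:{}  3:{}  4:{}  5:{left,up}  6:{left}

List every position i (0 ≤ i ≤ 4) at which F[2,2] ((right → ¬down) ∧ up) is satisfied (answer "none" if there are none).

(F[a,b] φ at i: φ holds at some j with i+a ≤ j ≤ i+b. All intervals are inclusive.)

3

Evaluate at each i in [0,4]:
  i=0: ✗ (none in [2,2])
  i=1: ✗ (none in [3,3])
  i=2: ✗ (none in [4,4])
  i=3: ✓ (witness j=5)
  i=4: ✗ (none in [6,6])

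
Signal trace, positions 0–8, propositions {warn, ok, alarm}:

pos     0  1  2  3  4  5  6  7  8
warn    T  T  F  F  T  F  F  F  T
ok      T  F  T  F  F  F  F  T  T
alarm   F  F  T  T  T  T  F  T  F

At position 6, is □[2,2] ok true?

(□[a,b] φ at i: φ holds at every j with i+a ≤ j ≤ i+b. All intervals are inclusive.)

Holds

Check ok at every j in [8,8]:
  j=8: true
All positions satisfy it → formula holds.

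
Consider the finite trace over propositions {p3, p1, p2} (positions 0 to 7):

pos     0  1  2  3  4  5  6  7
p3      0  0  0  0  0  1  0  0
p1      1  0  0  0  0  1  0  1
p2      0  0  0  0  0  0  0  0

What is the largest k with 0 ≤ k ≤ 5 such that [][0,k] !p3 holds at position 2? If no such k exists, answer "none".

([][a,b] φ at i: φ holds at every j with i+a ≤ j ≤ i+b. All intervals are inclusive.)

2

!p3 must hold from j=2 onward; find where it first fails.
  j=2: holds
  j=3: holds
  j=4: holds
  j=5: fails
Holds on [2,4], so largest k = 2.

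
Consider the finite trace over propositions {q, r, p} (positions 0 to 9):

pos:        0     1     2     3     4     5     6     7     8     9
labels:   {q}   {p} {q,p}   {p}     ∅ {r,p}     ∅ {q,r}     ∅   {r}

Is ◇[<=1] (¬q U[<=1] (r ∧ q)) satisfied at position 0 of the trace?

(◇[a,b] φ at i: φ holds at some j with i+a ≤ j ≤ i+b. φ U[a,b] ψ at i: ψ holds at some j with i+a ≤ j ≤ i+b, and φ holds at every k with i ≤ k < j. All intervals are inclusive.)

Check (¬q U[<=1] (r ∧ q)) at each j in [0,1]:
  j=0: fails
  j=1: fails
No position in the window satisfies it → formula fails.

No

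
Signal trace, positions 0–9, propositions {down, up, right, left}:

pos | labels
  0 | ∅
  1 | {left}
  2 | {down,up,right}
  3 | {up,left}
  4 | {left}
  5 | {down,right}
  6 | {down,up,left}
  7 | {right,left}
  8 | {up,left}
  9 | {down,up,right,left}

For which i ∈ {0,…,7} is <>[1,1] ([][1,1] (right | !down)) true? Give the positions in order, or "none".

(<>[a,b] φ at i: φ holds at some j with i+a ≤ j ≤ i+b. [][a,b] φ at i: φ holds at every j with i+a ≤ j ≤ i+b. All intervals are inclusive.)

Evaluate at each i in [0,7]:
  i=0: ✓ (witness j=1)
  i=1: ✓ (witness j=2)
  i=2: ✓ (witness j=3)
  i=3: ✓ (witness j=4)
  i=4: ✗ (none in [5,5])
  i=5: ✓ (witness j=6)
  i=6: ✓ (witness j=7)
  i=7: ✓ (witness j=8)

0, 1, 2, 3, 5, 6, 7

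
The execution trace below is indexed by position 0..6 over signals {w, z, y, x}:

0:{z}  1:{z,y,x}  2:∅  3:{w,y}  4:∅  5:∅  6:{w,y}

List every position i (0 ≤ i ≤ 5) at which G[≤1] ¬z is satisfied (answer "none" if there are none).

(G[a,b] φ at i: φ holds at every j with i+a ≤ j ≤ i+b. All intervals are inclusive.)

2, 3, 4, 5

Evaluate at each i in [0,5]:
  i=0: ✗ (fails at j=0)
  i=1: ✗ (fails at j=1)
  i=2: ✓ (all of [2,3])
  i=3: ✓ (all of [3,4])
  i=4: ✓ (all of [4,5])
  i=5: ✓ (all of [5,6])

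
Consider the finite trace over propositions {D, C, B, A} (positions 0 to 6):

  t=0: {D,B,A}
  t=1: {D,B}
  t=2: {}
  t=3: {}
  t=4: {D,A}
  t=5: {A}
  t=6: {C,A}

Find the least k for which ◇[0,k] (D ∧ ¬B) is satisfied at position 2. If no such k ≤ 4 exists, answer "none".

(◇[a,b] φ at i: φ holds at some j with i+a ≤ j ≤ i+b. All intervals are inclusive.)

2

Scan j = 2,3,… for (D ∧ ¬B):
  j=2: fails
  j=3: fails
  j=4: holds
First hit at j=4, so smallest k = 4-2 = 2.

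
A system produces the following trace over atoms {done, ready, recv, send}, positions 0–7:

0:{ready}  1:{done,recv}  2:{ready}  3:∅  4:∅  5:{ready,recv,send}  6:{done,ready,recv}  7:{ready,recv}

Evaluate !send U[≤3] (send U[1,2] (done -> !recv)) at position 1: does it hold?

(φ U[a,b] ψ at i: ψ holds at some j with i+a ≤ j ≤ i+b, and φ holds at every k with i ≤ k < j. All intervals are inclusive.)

Need some j in [1,4] with (send U[1,2] (done -> !recv)), and !send at every k in [1,j-1].
  j=1: (send U[1,2] (done -> !recv)) — fails.
  j=2: (send U[1,2] (done -> !recv)) — fails.
  j=3: (send U[1,2] (done -> !recv)) — fails.
  j=4: (send U[1,2] (done -> !recv)) — fails.
No j in the window works → until fails.

False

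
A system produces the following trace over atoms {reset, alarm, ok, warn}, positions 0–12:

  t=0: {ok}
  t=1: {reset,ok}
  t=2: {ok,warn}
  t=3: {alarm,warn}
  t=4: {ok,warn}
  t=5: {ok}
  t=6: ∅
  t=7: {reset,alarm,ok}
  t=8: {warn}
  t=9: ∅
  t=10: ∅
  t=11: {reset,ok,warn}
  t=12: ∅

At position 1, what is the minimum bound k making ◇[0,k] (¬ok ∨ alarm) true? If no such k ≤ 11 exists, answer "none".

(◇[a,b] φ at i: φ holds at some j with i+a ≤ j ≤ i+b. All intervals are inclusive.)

2

Scan j = 1,2,… for (¬ok ∨ alarm):
  j=1: fails
  j=2: fails
  j=3: holds
First hit at j=3, so smallest k = 3-1 = 2.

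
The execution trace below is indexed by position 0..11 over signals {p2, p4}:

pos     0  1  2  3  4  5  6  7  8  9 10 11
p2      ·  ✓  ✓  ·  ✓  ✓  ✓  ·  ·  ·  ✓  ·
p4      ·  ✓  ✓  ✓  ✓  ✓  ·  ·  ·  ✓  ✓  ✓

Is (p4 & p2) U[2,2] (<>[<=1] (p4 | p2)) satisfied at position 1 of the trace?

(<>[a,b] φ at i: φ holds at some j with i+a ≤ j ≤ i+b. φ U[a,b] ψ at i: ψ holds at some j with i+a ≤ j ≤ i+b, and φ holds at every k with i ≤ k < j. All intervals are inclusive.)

True

Need some j in [3,3] with <>[<=1] (p4 | p2), and (p4 & p2) at every k in [1,j-1].
  j=3: <>[<=1] (p4 | p2) holds; (p4 & p2) holds at every k in [1,2] → satisfied.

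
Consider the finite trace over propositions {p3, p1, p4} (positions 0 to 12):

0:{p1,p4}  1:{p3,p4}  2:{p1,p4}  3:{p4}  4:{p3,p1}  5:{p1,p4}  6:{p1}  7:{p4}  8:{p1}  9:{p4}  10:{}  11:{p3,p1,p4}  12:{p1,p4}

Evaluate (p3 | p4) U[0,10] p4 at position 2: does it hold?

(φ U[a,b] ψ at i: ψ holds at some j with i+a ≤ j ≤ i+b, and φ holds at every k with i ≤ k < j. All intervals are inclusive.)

Holds

Need some j in [2,12] with p4, and (p3 | p4) at every k in [2,j-1].
  j=2: p4 holds; no prefix to check → satisfied.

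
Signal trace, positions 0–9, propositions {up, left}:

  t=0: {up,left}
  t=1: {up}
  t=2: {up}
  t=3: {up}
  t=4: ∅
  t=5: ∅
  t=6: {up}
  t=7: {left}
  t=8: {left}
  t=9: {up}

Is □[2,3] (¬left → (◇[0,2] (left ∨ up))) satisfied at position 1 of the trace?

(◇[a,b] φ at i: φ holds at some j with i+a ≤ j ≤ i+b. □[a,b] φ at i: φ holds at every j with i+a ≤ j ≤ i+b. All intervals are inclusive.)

Yes

Check (¬left → (◇[0,2] (left ∨ up))) at every j in [3,4]:
  j=3: antecedent true; consequent holds (witness at 3) → ✓
  j=4: antecedent true; consequent holds (witness at 6) → ✓
All positions satisfy it → formula holds.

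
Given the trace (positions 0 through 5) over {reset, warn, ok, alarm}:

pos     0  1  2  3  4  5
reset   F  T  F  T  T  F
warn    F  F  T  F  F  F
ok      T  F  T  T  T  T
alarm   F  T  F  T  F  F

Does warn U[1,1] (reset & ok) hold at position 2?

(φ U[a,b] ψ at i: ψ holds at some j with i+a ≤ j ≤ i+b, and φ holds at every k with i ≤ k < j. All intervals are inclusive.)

Need some j in [3,3] with (reset & ok), and warn at every k in [2,j-1].
  j=3: (reset & ok) holds; warn holds at every k in [2,2] → satisfied.

Holds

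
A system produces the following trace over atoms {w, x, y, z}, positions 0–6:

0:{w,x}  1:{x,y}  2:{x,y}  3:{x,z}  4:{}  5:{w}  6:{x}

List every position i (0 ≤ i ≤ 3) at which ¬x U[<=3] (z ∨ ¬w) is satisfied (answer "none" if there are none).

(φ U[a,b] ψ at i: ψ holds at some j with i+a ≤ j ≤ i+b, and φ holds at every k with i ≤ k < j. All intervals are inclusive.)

Evaluate at each i in [0,3]:
  i=0: ✗ (lhs fails at k=0 before rhs at j=1)
  i=1: ✓ (rhs at j=1)
  i=2: ✓ (rhs at j=2)
  i=3: ✓ (rhs at j=3)

1, 2, 3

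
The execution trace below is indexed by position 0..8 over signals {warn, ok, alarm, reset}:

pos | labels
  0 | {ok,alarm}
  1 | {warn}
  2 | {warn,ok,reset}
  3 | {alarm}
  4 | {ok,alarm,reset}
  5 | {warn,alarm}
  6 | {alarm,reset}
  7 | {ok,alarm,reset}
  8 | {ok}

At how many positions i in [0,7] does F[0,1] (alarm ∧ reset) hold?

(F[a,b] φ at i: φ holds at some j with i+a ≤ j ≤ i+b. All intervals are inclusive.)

5

Evaluate at each i in [0,7]:
  i=0: ✗ (none in [0,1])
  i=1: ✗ (none in [1,2])
  i=2: ✗ (none in [2,3])
  i=3: ✓ (witness j=4)
  i=4: ✓ (witness j=4)
  i=5: ✓ (witness j=6)
  i=6: ✓ (witness j=6)
  i=7: ✓ (witness j=7)
Positions where it holds: {3, 4, 5, 6, 7} → 5.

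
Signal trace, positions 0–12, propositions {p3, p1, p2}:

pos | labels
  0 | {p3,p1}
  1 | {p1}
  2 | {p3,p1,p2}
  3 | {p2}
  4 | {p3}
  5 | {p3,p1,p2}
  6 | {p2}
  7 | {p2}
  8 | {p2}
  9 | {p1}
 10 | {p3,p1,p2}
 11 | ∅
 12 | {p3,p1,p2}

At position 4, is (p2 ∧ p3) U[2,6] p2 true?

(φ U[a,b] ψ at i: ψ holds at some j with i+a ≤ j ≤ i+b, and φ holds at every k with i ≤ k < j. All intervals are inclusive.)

No

Need some j in [6,10] with p2, and (p2 ∧ p3) at every k in [4,j-1].
  j=6: p2 holds, but (p2 ∧ p3) fails at k=4 → not this j.
  j=7: p2 holds, but (p2 ∧ p3) fails at k=4 → not this j.
  j=8: p2 holds, but (p2 ∧ p3) fails at k=4 → not this j.
  j=9: p2 false.
  j=10: p2 holds, but (p2 ∧ p3) fails at k=4 → not this j.
No j in the window works → until fails.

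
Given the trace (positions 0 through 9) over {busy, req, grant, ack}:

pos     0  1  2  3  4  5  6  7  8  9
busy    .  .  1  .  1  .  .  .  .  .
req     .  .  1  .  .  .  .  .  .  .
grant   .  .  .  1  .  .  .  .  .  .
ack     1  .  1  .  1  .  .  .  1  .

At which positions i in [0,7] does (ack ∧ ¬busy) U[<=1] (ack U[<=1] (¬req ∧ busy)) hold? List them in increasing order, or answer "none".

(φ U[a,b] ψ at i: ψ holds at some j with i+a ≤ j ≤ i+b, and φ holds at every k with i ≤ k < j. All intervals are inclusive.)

Evaluate at each i in [0,7]:
  i=0: ✗ (no rhs in [0,1])
  i=1: ✗ (no rhs in [1,2])
  i=2: ✗ (no rhs in [2,3])
  i=3: ✗ (lhs fails at k=3 before rhs at j=4)
  i=4: ✓ (rhs at j=4)
  i=5: ✗ (no rhs in [5,6])
  i=6: ✗ (no rhs in [6,7])
  i=7: ✗ (no rhs in [7,8])

4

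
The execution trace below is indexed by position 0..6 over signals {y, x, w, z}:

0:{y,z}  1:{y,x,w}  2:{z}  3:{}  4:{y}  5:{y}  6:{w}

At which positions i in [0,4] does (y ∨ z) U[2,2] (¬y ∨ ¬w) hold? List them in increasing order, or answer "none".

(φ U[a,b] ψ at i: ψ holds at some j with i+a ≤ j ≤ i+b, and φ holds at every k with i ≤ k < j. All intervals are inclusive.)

Evaluate at each i in [0,4]:
  i=0: ✓ (rhs at j=2; lhs holds on [0,1])
  i=1: ✓ (rhs at j=3; lhs holds on [1,2])
  i=2: ✗ (lhs fails at k=3 before rhs at j=4)
  i=3: ✗ (lhs fails at k=3 before rhs at j=5)
  i=4: ✓ (rhs at j=6; lhs holds on [4,5])

0, 1, 4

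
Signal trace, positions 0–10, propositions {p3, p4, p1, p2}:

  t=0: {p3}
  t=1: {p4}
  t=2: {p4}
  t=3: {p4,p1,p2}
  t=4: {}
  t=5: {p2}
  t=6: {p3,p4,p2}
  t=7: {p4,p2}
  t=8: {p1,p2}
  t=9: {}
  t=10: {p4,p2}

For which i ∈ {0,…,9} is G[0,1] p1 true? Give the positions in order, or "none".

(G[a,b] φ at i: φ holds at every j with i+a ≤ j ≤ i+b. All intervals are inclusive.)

none

Evaluate at each i in [0,9]:
  i=0: ✗ (fails at j=0)
  i=1: ✗ (fails at j=1)
  i=2: ✗ (fails at j=2)
  i=3: ✗ (fails at j=4)
  i=4: ✗ (fails at j=4)
  i=5: ✗ (fails at j=5)
  i=6: ✗ (fails at j=6)
  i=7: ✗ (fails at j=7)
  i=8: ✗ (fails at j=9)
  i=9: ✗ (fails at j=9)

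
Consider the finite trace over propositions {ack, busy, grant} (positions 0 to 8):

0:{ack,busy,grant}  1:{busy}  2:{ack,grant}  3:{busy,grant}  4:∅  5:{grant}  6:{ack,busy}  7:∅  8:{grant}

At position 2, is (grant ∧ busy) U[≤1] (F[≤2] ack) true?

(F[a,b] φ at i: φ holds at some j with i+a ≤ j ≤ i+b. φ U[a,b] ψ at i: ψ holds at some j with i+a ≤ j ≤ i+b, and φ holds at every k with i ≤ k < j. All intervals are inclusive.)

Need some j in [2,3] with F[≤2] ack, and (grant ∧ busy) at every k in [2,j-1].
  j=2: F[≤2] ack holds; no prefix to check → satisfied.

True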